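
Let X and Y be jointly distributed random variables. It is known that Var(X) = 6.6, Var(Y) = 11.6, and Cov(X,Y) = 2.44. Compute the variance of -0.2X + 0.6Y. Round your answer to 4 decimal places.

3.8544

Var(-0.2X + 0.6Y) = (-0.2)²·Var(X) + (0.6)²·Var(Y) + 2·(-0.2)·(0.6)·Cov(X,Y)
= 0.04·6.6 + 0.36·11.6 + -0.24·2.44 = 3.8544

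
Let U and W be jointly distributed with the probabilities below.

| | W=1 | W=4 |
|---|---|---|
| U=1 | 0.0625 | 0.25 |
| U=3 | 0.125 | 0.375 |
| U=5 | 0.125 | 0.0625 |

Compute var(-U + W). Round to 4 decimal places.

E[U] = 2.75,  E[W] = 3.0625,  E[UW] = 7.8125
var(U) = 9.5 − (2.75)² = 1.9375;  var(W) = 11.3125 − (3.0625)² = 1.93359375
cov(U,W) = 7.8125 − (2.75)(3.0625) = -0.609375
var(-U + W) = (-1)²·1.9375 + (1)²·1.93359375 + 2·(-1)·(1)·-0.609375 = 5.08984375

5.0898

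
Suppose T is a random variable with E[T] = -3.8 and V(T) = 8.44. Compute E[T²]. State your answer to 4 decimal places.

E[T²] = V(T) + (E[T])² = 8.44 + (-3.8)² = 22.88

22.8800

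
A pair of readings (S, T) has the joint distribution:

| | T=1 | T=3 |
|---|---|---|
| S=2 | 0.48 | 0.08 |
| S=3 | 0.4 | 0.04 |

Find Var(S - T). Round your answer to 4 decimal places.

E[S] = 2.44,  E[T] = 1.24,  E[ST] = 3
Var(S) = 6.2 − (2.44)² = 0.2464;  Var(T) = 1.96 − (1.24)² = 0.4224
Cov(S,T) = 3 − (2.44)(1.24) = -0.0256
Var(S - T) = (1)²·0.2464 + (-1)²·0.4224 + 2·(1)·(-1)·-0.0256 = 0.72

0.7200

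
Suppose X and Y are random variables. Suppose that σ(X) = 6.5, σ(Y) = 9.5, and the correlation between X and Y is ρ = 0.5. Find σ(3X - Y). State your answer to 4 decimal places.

16.8893

var(X) = (6.5)² = 42.25;  var(Y) = (9.5)² = 90.25
Cov(X,Y) = ρ·σ(X)·σ(Y) = 0.5·6.5·9.5 = 30.875
var(3X - Y) = (3)²·var(X) + (-1)²·var(Y) + 2·(3)·(-1)·Cov(X,Y)
= 9·42.25 + 1·90.25 + -6·30.875 = 285.25
σ(3X - Y) = √285.25 ≈ 16.8893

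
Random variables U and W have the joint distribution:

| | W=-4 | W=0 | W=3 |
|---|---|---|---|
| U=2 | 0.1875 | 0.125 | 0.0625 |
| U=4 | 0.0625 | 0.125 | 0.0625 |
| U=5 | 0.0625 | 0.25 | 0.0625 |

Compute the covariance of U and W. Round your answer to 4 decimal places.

0.8047

E[U] = 3.625,  E[W] = -0.6875
E[UW] = -1.6875
Cov(U,W) = E[UW] − E[U]E[W] = -1.6875 − (3.625)(-0.6875) = 0.8046875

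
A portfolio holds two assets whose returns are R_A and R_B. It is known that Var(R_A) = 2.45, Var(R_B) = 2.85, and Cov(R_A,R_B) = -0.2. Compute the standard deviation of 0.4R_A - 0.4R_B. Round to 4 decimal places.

0.9550

Var(0.4R_A - 0.4R_B) = (0.4)²·Var(R_A) + (-0.4)²·Var(R_B) + 2·(0.4)·(-0.4)·Cov(R_A,R_B)
= 0.16·2.45 + 0.16·2.85 + -0.32·-0.2 = 0.912
sd(0.4R_A - 0.4R_B) = √0.912 ≈ 0.9550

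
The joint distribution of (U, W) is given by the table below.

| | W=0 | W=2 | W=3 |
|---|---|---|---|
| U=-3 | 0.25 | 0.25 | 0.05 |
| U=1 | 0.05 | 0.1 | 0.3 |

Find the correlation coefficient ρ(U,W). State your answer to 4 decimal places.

0.5150

E[U] = -1.2,  E[W] = 1.75
E[UW] = -0.85
Cov(U,W) = E[UW] − E[U]E[W] = -0.85 − (-1.2)(1.75) = 1.25
V(U) = 3.96,  V(W) = 1.4875
ρ = 1.25 / √(3.96·1.4875) ≈ 0.5150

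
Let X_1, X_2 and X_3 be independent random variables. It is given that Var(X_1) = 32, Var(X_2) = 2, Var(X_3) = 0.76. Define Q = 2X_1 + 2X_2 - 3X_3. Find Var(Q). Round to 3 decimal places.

By independence, Var(Q) = (2)²Var(X_1) + (2)²Var(X_2) + (-3)²Var(X_3)
= (2)²·32 + (2)²·2 + (-3)²·0.76 = 142.84

142.840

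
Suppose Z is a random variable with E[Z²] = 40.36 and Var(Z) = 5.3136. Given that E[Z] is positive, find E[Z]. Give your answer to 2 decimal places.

(E[Z])² = E[Z²] − Var(Z) = 40.36 − 5.3136 = 35.0464
E[Z] = √35.0464 = 5.92

5.92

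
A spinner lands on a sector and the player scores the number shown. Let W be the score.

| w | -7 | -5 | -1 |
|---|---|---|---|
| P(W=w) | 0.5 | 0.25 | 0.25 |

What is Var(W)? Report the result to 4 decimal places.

6.0000

E[W] = (-7)(0.5) + (-5)(0.25) + (-1)(0.25) = -5
E[W²] = (-7)²(0.5) + (-5)²(0.25) + (-1)²(0.25) = 31
Var(W) = E[W²] − (E[W])² = 31 − (-5)² = 6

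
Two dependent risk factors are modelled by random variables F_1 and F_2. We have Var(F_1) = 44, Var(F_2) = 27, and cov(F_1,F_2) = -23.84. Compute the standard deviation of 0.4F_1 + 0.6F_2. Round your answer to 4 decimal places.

Var(0.4F_1 + 0.6F_2) = (0.4)²·Var(F_1) + (0.6)²·Var(F_2) + 2·(0.4)·(0.6)·cov(F_1,F_2)
= 0.16·44 + 0.36·27 + 0.48·-23.84 = 5.3168
sd(0.4F_1 + 0.6F_2) = √5.3168 ≈ 2.3058

2.3058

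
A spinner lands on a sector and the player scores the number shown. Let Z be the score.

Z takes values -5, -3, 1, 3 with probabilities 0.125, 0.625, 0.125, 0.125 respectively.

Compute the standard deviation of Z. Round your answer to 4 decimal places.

2.4495

E[Z] = (-5)(0.125) + (-3)(0.625) + (1)(0.125) + (3)(0.125) = -2
E[Z²] = (-5)²(0.125) + (-3)²(0.625) + (1)²(0.125) + (3)²(0.125) = 10
Var(Z) = E[Z²] − (E[Z])² = 10 − (-2)² = 6
σ(Z) = √6 ≈ 2.4495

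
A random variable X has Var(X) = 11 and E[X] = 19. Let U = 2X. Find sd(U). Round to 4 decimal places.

6.6332

Var(2X) = (2)²·11 = 44
sd(U) = √44 ≈ 6.6332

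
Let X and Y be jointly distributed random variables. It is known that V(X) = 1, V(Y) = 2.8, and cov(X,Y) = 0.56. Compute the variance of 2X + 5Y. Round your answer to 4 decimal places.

V(2X + 5Y) = (2)²·V(X) + (5)²·V(Y) + 2·(2)·(5)·cov(X,Y)
= 4·1 + 25·2.8 + 20·0.56 = 85.2

85.2000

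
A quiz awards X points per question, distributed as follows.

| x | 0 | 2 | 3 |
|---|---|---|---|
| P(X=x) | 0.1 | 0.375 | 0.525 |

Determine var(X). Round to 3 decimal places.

0.819

E[X] = (0)(0.1) + (2)(0.375) + (3)(0.525) = 2.325
E[X²] = (0)²(0.1) + (2)²(0.375) + (3)²(0.525) = 6.225
var(X) = E[X²] − (E[X])² = 6.225 − (2.325)² = 0.819375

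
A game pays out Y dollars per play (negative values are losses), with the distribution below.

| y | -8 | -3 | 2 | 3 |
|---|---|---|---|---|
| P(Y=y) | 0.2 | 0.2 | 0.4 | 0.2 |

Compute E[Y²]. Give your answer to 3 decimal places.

18.000

E[Y²] = (-8)²(0.2) + (-3)²(0.2) + (2)²(0.4) + (3)²(0.2) = 18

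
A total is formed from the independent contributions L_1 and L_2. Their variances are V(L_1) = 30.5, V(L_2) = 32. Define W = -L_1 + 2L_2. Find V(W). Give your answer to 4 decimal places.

By independence, V(W) = (-1)²V(L_1) + (2)²V(L_2)
= (-1)²·30.5 + (2)²·32 = 158.5

158.5000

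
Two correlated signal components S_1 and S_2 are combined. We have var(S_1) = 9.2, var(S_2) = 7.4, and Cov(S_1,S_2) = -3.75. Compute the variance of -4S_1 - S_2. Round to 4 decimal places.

var(-4S_1 - S_2) = (-4)²·var(S_1) + (-1)²·var(S_2) + 2·(-4)·(-1)·Cov(S_1,S_2)
= 16·9.2 + 1·7.4 + 8·-3.75 = 124.6

124.6000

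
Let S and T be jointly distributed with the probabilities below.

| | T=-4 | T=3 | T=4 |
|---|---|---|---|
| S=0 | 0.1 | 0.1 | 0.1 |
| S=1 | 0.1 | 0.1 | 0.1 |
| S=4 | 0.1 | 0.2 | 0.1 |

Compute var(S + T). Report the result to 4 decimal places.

E[S] = 1.9,  E[T] = 1.2,  E[ST] = 2.7
var(S) = 6.7 − (1.9)² = 3.09;  var(T) = 13.2 − (1.2)² = 11.76
Cov(S,T) = 2.7 − (1.9)(1.2) = 0.42
var(S + T) = (1)²·3.09 + (1)²·11.76 + 2·(1)·(1)·0.42 = 15.69

15.6900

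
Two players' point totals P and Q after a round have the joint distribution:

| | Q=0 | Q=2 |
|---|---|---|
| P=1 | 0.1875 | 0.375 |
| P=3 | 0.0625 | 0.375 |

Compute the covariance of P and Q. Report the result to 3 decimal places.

0.188

E[P] = 1.875,  E[Q] = 1.5
E[PQ] = 3
Cov(P,Q) = E[PQ] − E[P]E[Q] = 3 − (1.875)(1.5) = 0.1875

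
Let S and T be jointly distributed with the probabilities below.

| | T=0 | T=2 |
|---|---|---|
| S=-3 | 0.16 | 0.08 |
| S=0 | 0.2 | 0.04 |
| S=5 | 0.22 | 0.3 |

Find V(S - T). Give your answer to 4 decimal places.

E[S] = 1.88,  E[T] = 0.84,  E[ST] = 2.52
V(S) = 15.16 − (1.88)² = 11.6256;  V(T) = 1.68 − (0.84)² = 0.9744
Cov(S,T) = 2.52 − (1.88)(0.84) = 0.9408
V(S - T) = (1)²·11.6256 + (-1)²·0.9744 + 2·(1)·(-1)·0.9408 = 10.7184

10.7184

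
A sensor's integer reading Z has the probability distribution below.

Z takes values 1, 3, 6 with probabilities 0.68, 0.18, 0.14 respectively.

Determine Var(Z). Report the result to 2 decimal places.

3.10

E[Z] = (1)(0.68) + (3)(0.18) + (6)(0.14) = 2.06
E[Z²] = (1)²(0.68) + (3)²(0.18) + (6)²(0.14) = 7.34
Var(Z) = E[Z²] − (E[Z])² = 7.34 − (2.06)² = 3.0964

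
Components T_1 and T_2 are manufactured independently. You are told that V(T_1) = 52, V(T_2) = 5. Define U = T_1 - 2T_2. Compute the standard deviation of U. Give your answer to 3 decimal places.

8.485

By independence, V(U) = (1)²V(T_1) + (-2)²V(T_2)
= (1)²·52 + (-2)²·5 = 72
SD(U) = √72 ≈ 8.485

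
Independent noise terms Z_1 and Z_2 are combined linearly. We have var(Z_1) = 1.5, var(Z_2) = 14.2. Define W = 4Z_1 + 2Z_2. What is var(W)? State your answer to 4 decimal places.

80.8000

By independence, var(W) = (4)²var(Z_1) + (2)²var(Z_2)
= (4)²·1.5 + (2)²·14.2 = 80.8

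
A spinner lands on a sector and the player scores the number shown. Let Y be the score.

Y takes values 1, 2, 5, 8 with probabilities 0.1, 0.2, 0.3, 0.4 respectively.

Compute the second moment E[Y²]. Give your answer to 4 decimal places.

34.0000

E[Y²] = (1)²(0.1) + (2)²(0.2) + (5)²(0.3) + (8)²(0.4) = 34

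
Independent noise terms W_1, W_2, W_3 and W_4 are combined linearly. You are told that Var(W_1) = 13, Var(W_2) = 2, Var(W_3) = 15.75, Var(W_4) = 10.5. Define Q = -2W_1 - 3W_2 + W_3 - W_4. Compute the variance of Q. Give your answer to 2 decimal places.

96.25

By independence, Var(Q) = (-2)²Var(W_1) + (-3)²Var(W_2) + (1)²Var(W_3) + (-1)²Var(W_4)
= (-2)²·13 + (-3)²·2 + (1)²·15.75 + (-1)²·10.5 = 96.25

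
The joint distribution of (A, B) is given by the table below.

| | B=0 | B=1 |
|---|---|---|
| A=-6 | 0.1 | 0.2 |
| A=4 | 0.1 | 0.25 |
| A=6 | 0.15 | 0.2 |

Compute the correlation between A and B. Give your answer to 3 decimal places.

E[A] = 1.7,  E[B] = 0.65
E[AB] = 1
Cov(A,B) = E[AB] − E[A]E[B] = 1 − (1.7)(0.65) = -0.105
Var(A) = 26.11,  Var(B) = 0.2275
ρ = -0.105 / √(26.11·0.2275) ≈ -0.043

-0.043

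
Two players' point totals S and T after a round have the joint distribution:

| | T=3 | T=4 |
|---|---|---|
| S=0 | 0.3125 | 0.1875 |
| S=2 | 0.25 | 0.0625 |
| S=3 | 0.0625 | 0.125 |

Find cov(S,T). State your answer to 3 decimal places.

0.055

E[S] = 1.1875,  E[T] = 3.375
E[ST] = 4.0625
cov(S,T) = E[ST] − E[S]E[T] = 4.0625 − (1.1875)(3.375) = 0.0546875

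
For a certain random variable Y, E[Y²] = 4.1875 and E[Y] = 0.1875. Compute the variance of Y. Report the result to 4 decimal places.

V(Y) = 4.1875 − (0.1875)² = 4.15234375

4.1523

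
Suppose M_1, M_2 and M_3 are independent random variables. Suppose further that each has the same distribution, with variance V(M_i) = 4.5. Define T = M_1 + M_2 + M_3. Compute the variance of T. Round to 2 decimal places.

13.50

By independence, V(T) = (1)²V(M_1) + (1)²V(M_2) + (1)²V(M_3)
= (1)²·4.5 + (1)²·4.5 + (1)²·4.5 = 13.5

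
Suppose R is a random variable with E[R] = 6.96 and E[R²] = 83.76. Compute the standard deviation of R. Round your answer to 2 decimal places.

var(R) = 83.76 − (6.96)² = 35.3184
σ(R) = √35.3184 ≈ 5.94

5.94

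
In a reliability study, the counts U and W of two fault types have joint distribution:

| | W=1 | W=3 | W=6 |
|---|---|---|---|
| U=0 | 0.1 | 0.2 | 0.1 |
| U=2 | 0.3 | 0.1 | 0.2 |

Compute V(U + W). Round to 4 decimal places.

E[U] = 1.2,  E[W] = 3.1,  E[UW] = 3.6
V(U) = 2.4 − (1.2)² = 0.96;  V(W) = 13.9 − (3.1)² = 4.29
Cov(U,W) = 3.6 − (1.2)(3.1) = -0.12
V(U + W) = (1)²·0.96 + (1)²·4.29 + 2·(1)·(1)·-0.12 = 5.01

5.0100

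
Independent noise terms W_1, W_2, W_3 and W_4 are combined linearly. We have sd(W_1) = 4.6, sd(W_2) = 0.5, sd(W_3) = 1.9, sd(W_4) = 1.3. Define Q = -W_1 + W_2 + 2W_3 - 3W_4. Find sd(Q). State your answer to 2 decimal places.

V(W_1) = 21.16, V(W_2) = 0.25, V(W_3) = 3.61, V(W_4) = 1.69
By independence, V(Q) = (-1)²V(W_1) + (1)²V(W_2) + (2)²V(W_3) + (-3)²V(W_4)
= (-1)²·21.16 + (1)²·0.25 + (2)²·3.61 + (-3)²·1.69 = 51.06
sd(Q) = √51.06 ≈ 7.15

7.15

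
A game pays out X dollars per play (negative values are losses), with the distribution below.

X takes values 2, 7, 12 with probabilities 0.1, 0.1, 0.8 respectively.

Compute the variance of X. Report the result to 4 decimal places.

E[X] = (2)(0.1) + (7)(0.1) + (12)(0.8) = 10.5
E[X²] = (2)²(0.1) + (7)²(0.1) + (12)²(0.8) = 120.5
Var(X) = E[X²] − (E[X])² = 120.5 − (10.5)² = 10.25

10.2500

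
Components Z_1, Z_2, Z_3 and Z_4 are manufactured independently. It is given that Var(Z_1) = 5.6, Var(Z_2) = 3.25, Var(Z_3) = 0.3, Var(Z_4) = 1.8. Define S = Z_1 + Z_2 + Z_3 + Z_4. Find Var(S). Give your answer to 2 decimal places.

By independence, Var(S) = (1)²Var(Z_1) + (1)²Var(Z_2) + (1)²Var(Z_3) + (1)²Var(Z_4)
= (1)²·5.6 + (1)²·3.25 + (1)²·0.3 + (1)²·1.8 = 10.95

10.95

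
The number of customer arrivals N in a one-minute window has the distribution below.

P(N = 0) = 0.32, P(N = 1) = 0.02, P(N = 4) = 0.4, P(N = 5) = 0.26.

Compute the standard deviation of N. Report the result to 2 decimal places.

E[N] = (0)(0.32) + (1)(0.02) + (4)(0.4) + (5)(0.26) = 2.92
E[N²] = (0)²(0.32) + (1)²(0.02) + (4)²(0.4) + (5)²(0.26) = 12.92
Var(N) = E[N²] − (E[N])² = 12.92 − (2.92)² = 4.3936
SD(N) = √4.3936 ≈ 2.10

2.10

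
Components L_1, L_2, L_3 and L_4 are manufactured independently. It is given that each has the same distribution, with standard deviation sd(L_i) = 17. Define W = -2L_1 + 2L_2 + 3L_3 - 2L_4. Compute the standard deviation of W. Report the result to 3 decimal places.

Var(L_i) = (17)² = 289
By independence, Var(W) = (-2)²Var(L_1) + (2)²Var(L_2) + (3)²Var(L_3) + (-2)²Var(L_4)
= (-2)²·289 + (2)²·289 + (3)²·289 + (-2)²·289 = 6069
sd(W) = √6069 ≈ 77.904

77.904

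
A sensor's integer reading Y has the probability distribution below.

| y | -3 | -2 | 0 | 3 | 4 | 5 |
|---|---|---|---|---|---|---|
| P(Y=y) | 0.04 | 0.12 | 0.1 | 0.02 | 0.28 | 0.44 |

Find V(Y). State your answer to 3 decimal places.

7.380

E[Y] = (-3)(0.04) + (-2)(0.12) + (0)(0.1) + (3)(0.02) + (4)(0.28) + (5)(0.44) = 3.02
E[Y²] = (-3)²(0.04) + (-2)²(0.12) + (0)²(0.1) + (3)²(0.02) + (4)²(0.28) + (5)²(0.44) = 16.5
V(Y) = E[Y²] − (E[Y])² = 16.5 − (3.02)² = 7.3796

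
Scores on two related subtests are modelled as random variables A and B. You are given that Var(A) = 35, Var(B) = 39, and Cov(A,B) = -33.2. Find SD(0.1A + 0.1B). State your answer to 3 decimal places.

0.276

Var(0.1A + 0.1B) = (0.1)²·Var(A) + (0.1)²·Var(B) + 2·(0.1)·(0.1)·Cov(A,B)
= 0.01·35 + 0.01·39 + 0.02·-33.2 = 0.076
SD(0.1A + 0.1B) = √0.076 ≈ 0.276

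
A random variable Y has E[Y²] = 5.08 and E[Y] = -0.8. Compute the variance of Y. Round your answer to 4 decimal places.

4.4400

Var(Y) = 5.08 − (-0.8)² = 4.44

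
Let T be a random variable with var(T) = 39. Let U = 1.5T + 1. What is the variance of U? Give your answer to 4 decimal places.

var(1.5T + 1) = (1.5)²·var(T) = 2.25·39 = 87.75

87.7500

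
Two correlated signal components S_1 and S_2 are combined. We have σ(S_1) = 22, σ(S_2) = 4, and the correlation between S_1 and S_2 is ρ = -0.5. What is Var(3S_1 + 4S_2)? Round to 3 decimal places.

Var(S_1) = (22)² = 484;  Var(S_2) = (4)² = 16
Cov(S_1,S_2) = ρ·σ(S_1)·σ(S_2) = -0.5·22·4 = -44
Var(3S_1 + 4S_2) = (3)²·Var(S_1) + (4)²·Var(S_2) + 2·(3)·(4)·Cov(S_1,S_2)
= 9·484 + 16·16 + 24·-44 = 3556

3556.000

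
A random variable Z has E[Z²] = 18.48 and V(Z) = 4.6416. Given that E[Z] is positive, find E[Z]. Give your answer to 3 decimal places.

3.720

(E[Z])² = E[Z²] − V(Z) = 18.48 − 4.6416 = 13.8384
E[Z] = √13.8384 = 3.72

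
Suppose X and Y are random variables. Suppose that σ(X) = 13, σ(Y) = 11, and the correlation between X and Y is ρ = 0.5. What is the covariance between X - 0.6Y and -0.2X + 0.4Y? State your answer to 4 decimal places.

V(X) = (13)² = 169;  V(Y) = (11)² = 121
cov(X,Y) = ρ·σ(X)·σ(Y) = 0.5·13·11 = 71.5
cov(X - 0.6Y, -0.2X + 0.4Y) = (1)(-0.2)V(X) + (-0.6)(0.4)V(Y) + [(1)(0.4) + (-0.6)(-0.2)]cov(X,Y)
= -0.2·169 + -0.24·121 + 0.52·71.5 = -25.66

-25.6600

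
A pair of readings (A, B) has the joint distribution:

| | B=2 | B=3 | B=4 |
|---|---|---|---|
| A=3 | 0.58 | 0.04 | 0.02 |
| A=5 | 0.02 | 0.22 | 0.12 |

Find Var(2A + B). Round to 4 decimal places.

E[A] = 3.72,  E[B] = 2.54,  E[AB] = 9.98
Var(A) = 14.76 − (3.72)² = 0.9216;  Var(B) = 6.98 − (2.54)² = 0.5284
Cov(A,B) = 9.98 − (3.72)(2.54) = 0.5312
Var(2A + B) = (2)²·0.9216 + (1)²·0.5284 + 2·(2)·(1)·0.5312 = 6.3396

6.3396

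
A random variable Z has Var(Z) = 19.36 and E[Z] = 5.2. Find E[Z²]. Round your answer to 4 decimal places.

46.4000

E[Z²] = Var(Z) + (E[Z])² = 19.36 + (5.2)² = 46.4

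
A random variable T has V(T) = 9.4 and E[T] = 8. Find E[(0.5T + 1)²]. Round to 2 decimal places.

E[0.5T + 1] = 0.5·8 + 1 = 5
V(0.5T + 1) = (0.5)²·9.4 = 2.35
E[(0.5T + 1)²] = V((0.5T + 1)) + (E[(0.5T + 1)])² = 2.35 + (5)² = 27.35

27.35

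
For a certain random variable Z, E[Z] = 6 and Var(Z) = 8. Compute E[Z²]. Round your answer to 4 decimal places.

44.0000

E[Z²] = Var(Z) + (E[Z])² = 8 + (6)² = 44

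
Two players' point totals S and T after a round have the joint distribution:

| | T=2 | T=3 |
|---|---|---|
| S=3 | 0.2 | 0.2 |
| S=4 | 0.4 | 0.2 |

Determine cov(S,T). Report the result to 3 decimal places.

-0.040

E[S] = 3.6,  E[T] = 2.4
E[ST] = 8.6
cov(S,T) = E[ST] − E[S]E[T] = 8.6 − (3.6)(2.4) = -0.04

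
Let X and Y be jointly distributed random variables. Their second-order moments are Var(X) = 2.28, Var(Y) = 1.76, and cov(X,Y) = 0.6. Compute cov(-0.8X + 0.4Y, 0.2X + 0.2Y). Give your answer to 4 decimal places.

cov(-0.8X + 0.4Y, 0.2X + 0.2Y) = (-0.8)(0.2)Var(X) + (0.4)(0.2)Var(Y) + [(-0.8)(0.2) + (0.4)(0.2)]cov(X,Y)
= -0.16·2.28 + 0.08·1.76 + -0.08·0.6 = -0.272

-0.2720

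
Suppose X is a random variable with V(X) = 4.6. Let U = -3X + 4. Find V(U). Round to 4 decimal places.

41.4000

V(-3X + 4) = (-3)²·V(X) = 9·4.6 = 41.4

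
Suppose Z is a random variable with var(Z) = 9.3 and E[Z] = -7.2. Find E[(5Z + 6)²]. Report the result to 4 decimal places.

1132.5000

E[5Z + 6] = 5·-7.2 + 6 = -30
var(5Z + 6) = (5)²·9.3 = 232.5
E[(5Z + 6)²] = var((5Z + 6)) + (E[(5Z + 6)])² = 232.5 + (-30)² = 1132.5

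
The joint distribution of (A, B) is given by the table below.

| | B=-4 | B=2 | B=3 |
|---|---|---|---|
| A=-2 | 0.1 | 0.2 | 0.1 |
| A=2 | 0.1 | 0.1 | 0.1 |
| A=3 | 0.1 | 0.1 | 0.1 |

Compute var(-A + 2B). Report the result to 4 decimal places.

E[A] = 0.7,  E[B] = 0.5,  E[AB] = -0.1
var(A) = 5.5 − (0.7)² = 5.01;  var(B) = 9.1 − (0.5)² = 8.85
Cov(A,B) = -0.1 − (0.7)(0.5) = -0.45
var(-A + 2B) = (-1)²·5.01 + (2)²·8.85 + 2·(-1)·(2)·-0.45 = 42.21

42.2100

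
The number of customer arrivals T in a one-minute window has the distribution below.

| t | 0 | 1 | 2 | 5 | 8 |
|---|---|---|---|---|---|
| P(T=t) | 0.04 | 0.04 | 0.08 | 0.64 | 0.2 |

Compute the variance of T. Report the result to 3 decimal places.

E[T] = (0)(0.04) + (1)(0.04) + (2)(0.08) + (5)(0.64) + (8)(0.2) = 5
E[T²] = (0)²(0.04) + (1)²(0.04) + (2)²(0.08) + (5)²(0.64) + (8)²(0.2) = 29.16
Var(T) = E[T²] − (E[T])² = 29.16 − (5)² = 4.16

4.160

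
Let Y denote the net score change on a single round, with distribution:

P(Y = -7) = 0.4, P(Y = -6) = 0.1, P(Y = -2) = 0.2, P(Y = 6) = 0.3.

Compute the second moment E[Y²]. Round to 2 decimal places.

34.80

E[Y²] = (-7)²(0.4) + (-6)²(0.1) + (-2)²(0.2) + (6)²(0.3) = 34.8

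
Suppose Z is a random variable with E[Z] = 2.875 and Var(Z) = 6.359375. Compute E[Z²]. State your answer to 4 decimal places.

14.6250

E[Z²] = Var(Z) + (E[Z])² = 6.359375 + (2.875)² = 14.625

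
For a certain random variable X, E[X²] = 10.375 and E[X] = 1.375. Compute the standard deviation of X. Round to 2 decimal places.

V(X) = 10.375 − (1.375)² = 8.484375
SD(X) = √8.484375 ≈ 2.91

2.91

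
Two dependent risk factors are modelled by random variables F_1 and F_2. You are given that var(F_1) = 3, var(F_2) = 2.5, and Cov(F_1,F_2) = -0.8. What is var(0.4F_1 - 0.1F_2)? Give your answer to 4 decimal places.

var(0.4F_1 - 0.1F_2) = (0.4)²·var(F_1) + (-0.1)²·var(F_2) + 2·(0.4)·(-0.1)·Cov(F_1,F_2)
= 0.16·3 + 0.01·2.5 + -0.08·-0.8 = 0.569

0.5690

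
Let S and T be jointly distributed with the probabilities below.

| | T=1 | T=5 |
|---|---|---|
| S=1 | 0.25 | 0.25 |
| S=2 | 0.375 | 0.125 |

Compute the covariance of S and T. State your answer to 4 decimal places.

E[S] = 1.5,  E[T] = 2.5
E[ST] = 3.5
Cov(S,T) = E[ST] − E[S]E[T] = 3.5 − (1.5)(2.5) = -0.25

-0.2500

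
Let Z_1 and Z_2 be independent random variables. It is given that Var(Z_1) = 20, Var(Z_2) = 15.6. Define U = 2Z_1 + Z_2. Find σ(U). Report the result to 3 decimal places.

By independence, Var(U) = (2)²Var(Z_1) + (1)²Var(Z_2)
= (2)²·20 + (1)²·15.6 = 95.6
σ(U) = √95.6 ≈ 9.778

9.778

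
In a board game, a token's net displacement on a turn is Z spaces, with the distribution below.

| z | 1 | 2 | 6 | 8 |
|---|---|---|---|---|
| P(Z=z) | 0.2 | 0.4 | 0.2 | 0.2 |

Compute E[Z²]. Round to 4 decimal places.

21.8000

E[Z²] = (1)²(0.2) + (2)²(0.4) + (6)²(0.2) + (8)²(0.2) = 21.8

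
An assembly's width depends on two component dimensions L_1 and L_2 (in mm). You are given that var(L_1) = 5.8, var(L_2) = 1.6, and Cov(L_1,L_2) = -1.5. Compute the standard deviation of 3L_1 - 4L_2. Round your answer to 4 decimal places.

var(3L_1 - 4L_2) = (3)²·var(L_1) + (-4)²·var(L_2) + 2·(3)·(-4)·Cov(L_1,L_2)
= 9·5.8 + 16·1.6 + -24·-1.5 = 113.8
SD(3L_1 - 4L_2) = √113.8 ≈ 10.6677

10.6677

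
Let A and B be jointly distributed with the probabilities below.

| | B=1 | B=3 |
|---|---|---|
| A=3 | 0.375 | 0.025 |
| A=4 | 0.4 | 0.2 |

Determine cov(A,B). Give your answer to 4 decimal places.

0.1300

E[A] = 3.6,  E[B] = 1.45
E[AB] = 5.35
cov(A,B) = E[AB] − E[A]E[B] = 5.35 − (3.6)(1.45) = 0.13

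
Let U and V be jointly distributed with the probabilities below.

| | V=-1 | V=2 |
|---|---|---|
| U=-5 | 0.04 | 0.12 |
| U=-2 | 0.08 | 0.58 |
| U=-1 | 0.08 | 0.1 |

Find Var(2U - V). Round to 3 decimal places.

E[U] = -2.3,  E[V] = 1.4,  E[UV] = -3.28
Var(U) = 6.82 − (-2.3)² = 1.53;  Var(V) = 3.4 − (1.4)² = 1.44
Cov(U,V) = -3.28 − (-2.3)(1.4) = -0.06
Var(2U - V) = (2)²·1.53 + (-1)²·1.44 + 2·(2)·(-1)·-0.06 = 7.8

7.800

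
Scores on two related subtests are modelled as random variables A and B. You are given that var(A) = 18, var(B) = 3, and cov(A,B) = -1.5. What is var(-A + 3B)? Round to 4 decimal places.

54.0000

var(-A + 3B) = (-1)²·var(A) + (3)²·var(B) + 2·(-1)·(3)·cov(A,B)
= 1·18 + 9·3 + -6·-1.5 = 54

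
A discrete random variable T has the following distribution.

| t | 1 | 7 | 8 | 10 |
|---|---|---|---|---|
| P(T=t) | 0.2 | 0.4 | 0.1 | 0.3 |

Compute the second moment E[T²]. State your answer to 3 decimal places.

E[T²] = (1)²(0.2) + (7)²(0.4) + (8)²(0.1) + (10)²(0.3) = 56.2

56.200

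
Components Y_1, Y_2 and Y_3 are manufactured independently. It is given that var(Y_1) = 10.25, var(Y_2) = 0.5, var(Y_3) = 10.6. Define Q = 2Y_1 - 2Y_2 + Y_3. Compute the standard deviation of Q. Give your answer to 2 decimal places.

By independence, var(Q) = (2)²var(Y_1) + (-2)²var(Y_2) + (1)²var(Y_3)
= (2)²·10.25 + (-2)²·0.5 + (1)²·10.6 = 53.6
SD(Q) = √53.6 ≈ 7.32

7.32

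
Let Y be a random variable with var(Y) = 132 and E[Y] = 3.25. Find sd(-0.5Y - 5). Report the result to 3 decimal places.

5.745

var(-0.5Y - 5) = (-0.5)²·132 = 33
sd(-0.5Y - 5) = √33 ≈ 5.745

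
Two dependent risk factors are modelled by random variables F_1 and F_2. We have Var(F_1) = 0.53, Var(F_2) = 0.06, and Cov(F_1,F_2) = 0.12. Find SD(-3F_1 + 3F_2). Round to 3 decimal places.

Var(-3F_1 + 3F_2) = (-3)²·Var(F_1) + (3)²·Var(F_2) + 2·(-3)·(3)·Cov(F_1,F_2)
= 9·0.53 + 9·0.06 + -18·0.12 = 3.15
SD(-3F_1 + 3F_2) = √3.15 ≈ 1.775

1.775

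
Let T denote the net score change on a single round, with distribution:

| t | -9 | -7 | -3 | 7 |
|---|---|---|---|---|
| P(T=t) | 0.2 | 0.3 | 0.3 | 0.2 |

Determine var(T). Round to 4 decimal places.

E[T] = (-9)(0.2) + (-7)(0.3) + (-3)(0.3) + (7)(0.2) = -3.4
E[T²] = (-9)²(0.2) + (-7)²(0.3) + (-3)²(0.3) + (7)²(0.2) = 43.4
var(T) = E[T²] − (E[T])² = 43.4 − (-3.4)² = 31.84

31.8400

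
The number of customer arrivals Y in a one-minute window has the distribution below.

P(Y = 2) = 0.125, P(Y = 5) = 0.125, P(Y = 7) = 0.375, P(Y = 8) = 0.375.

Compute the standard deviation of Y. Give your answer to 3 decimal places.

E[Y] = (2)(0.125) + (5)(0.125) + (7)(0.375) + (8)(0.375) = 6.5
E[Y²] = (2)²(0.125) + (5)²(0.125) + (7)²(0.375) + (8)²(0.375) = 46
Var(Y) = E[Y²] − (E[Y])² = 46 − (6.5)² = 3.75
sd(Y) = √3.75 ≈ 1.936

1.936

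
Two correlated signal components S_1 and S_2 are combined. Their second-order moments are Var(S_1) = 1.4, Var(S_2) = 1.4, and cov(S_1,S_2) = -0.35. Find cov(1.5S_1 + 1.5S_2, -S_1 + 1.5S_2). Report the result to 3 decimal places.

0.788

cov(1.5S_1 + 1.5S_2, -S_1 + 1.5S_2) = (1.5)(-1)Var(S_1) + (1.5)(1.5)Var(S_2) + [(1.5)(1.5) + (1.5)(-1)]cov(S_1,S_2)
= -1.5·1.4 + 2.25·1.4 + 0.75·-0.35 = 0.7875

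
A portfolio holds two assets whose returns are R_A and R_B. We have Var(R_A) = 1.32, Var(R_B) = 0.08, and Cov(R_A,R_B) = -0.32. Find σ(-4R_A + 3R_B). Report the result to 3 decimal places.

Var(-4R_A + 3R_B) = (-4)²·Var(R_A) + (3)²·Var(R_B) + 2·(-4)·(3)·Cov(R_A,R_B)
= 16·1.32 + 9·0.08 + -24·-0.32 = 29.52
σ(-4R_A + 3R_B) = √29.52 ≈ 5.433

5.433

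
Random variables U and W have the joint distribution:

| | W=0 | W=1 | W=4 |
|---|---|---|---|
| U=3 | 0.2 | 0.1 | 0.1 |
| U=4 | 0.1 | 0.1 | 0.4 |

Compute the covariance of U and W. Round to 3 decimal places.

E[U] = 3.6,  E[W] = 2.2
E[UW] = 8.3
cov(U,W) = E[UW] − E[U]E[W] = 8.3 − (3.6)(2.2) = 0.38

0.380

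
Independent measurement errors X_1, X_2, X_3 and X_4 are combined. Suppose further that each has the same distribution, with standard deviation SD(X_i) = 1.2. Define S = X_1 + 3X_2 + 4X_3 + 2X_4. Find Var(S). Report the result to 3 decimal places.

Var(X_i) = (1.2)² = 1.44
By independence, Var(S) = (1)²Var(X_1) + (3)²Var(X_2) + (4)²Var(X_3) + (2)²Var(X_4)
= (1)²·1.44 + (3)²·1.44 + (4)²·1.44 + (2)²·1.44 = 43.2

43.200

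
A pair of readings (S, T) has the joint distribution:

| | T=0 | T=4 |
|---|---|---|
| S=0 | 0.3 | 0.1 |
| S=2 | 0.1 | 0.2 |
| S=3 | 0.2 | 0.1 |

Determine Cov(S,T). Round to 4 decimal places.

E[S] = 1.5,  E[T] = 1.6
E[ST] = 2.8
Cov(S,T) = E[ST] − E[S]E[T] = 2.8 − (1.5)(1.6) = 0.4

0.4000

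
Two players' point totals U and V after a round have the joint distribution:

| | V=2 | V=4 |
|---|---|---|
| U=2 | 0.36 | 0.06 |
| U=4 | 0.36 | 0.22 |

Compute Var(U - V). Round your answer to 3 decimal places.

1.320

E[U] = 3.16,  E[V] = 2.56,  E[UV] = 8.32
Var(U) = 10.96 − (3.16)² = 0.9744;  Var(V) = 7.36 − (2.56)² = 0.8064
Cov(U,V) = 8.32 − (3.16)(2.56) = 0.2304
Var(U - V) = (1)²·0.9744 + (-1)²·0.8064 + 2·(1)·(-1)·0.2304 = 1.32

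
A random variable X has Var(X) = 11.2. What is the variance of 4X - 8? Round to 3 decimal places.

Var(4X - 8) = (4)²·Var(X) = 16·11.2 = 179.2

179.200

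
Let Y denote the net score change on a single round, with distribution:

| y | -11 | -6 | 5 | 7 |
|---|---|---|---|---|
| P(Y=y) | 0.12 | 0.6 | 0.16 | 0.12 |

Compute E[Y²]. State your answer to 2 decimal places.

46.00

E[Y²] = (-11)²(0.12) + (-6)²(0.6) + (5)²(0.16) + (7)²(0.12) = 46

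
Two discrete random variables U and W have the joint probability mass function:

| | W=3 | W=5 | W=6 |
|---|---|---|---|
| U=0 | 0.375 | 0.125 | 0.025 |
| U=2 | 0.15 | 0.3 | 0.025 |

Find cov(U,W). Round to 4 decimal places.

0.4000

E[U] = 0.95,  E[W] = 4
E[UW] = 4.2
cov(U,W) = E[UW] − E[U]E[W] = 4.2 − (0.95)(4) = 0.4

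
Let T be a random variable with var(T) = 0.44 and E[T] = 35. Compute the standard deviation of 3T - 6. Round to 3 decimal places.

var(3T - 6) = (3)²·0.44 = 3.96
σ(3T - 6) = √3.96 ≈ 1.990

1.990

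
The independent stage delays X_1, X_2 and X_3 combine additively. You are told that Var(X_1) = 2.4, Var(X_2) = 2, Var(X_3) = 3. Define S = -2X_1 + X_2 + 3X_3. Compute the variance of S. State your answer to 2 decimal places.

38.60

By independence, Var(S) = (-2)²Var(X_1) + (1)²Var(X_2) + (3)²Var(X_3)
= (-2)²·2.4 + (1)²·2 + (3)²·3 = 38.6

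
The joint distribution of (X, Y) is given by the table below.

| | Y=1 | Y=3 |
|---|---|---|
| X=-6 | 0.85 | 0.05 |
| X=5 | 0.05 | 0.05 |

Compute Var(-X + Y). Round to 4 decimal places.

9.4900

E[X] = -4.9,  E[Y] = 1.2,  E[XY] = -5
Var(X) = 34.9 − (-4.9)² = 10.89;  Var(Y) = 1.8 − (1.2)² = 0.36
Cov(X,Y) = -5 − (-4.9)(1.2) = 0.88
Var(-X + Y) = (-1)²·10.89 + (1)²·0.36 + 2·(-1)·(1)·0.88 = 9.49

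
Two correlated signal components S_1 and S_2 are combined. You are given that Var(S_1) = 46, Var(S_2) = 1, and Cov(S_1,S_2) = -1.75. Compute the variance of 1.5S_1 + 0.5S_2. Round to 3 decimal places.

Var(1.5S_1 + 0.5S_2) = (1.5)²·Var(S_1) + (0.5)²·Var(S_2) + 2·(1.5)·(0.5)·Cov(S_1,S_2)
= 2.25·46 + 0.25·1 + 1.5·-1.75 = 101.125

101.125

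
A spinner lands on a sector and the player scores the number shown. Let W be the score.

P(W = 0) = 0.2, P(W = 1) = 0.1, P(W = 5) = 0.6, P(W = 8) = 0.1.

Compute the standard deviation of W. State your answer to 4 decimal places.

2.5080

E[W] = (0)(0.2) + (1)(0.1) + (5)(0.6) + (8)(0.1) = 3.9
E[W²] = (0)²(0.2) + (1)²(0.1) + (5)²(0.6) + (8)²(0.1) = 21.5
Var(W) = E[W²] − (E[W])² = 21.5 − (3.9)² = 6.29
SD(W) = √6.29 ≈ 2.5080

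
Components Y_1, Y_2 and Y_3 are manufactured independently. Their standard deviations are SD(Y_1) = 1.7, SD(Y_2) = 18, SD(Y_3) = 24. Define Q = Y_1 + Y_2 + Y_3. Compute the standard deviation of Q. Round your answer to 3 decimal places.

Var(Y_1) = 2.89, Var(Y_2) = 324, Var(Y_3) = 576
By independence, Var(Q) = (1)²Var(Y_1) + (1)²Var(Y_2) + (1)²Var(Y_3)
= (1)²·2.89 + (1)²·324 + (1)²·576 = 902.89
SD(Q) = √902.89 ≈ 30.048

30.048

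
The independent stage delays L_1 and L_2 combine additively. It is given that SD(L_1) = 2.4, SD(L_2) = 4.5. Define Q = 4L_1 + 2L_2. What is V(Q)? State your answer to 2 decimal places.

173.16

V(L_1) = 5.76, V(L_2) = 20.25
By independence, V(Q) = (4)²V(L_1) + (2)²V(L_2)
= (4)²·5.76 + (2)²·20.25 = 173.16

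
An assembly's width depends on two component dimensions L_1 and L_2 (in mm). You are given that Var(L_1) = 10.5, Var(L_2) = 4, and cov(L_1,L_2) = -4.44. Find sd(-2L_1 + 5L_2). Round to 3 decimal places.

Var(-2L_1 + 5L_2) = (-2)²·Var(L_1) + (5)²·Var(L_2) + 2·(-2)·(5)·cov(L_1,L_2)
= 4·10.5 + 25·4 + -20·-4.44 = 230.8
sd(-2L_1 + 5L_2) = √230.8 ≈ 15.192

15.192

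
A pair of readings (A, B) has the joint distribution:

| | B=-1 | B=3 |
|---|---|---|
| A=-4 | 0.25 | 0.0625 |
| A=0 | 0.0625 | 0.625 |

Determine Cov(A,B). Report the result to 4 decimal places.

2.4375

E[A] = -1.25,  E[B] = 1.75
E[AB] = 0.25
Cov(A,B) = E[AB] − E[A]E[B] = 0.25 − (-1.25)(1.75) = 2.4375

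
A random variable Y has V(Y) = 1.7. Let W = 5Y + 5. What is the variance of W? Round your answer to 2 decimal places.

V(5Y + 5) = (5)²·V(Y) = 25·1.7 = 42.5

42.50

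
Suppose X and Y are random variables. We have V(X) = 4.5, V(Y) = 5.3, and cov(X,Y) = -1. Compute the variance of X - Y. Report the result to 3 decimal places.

11.800

V(X - Y) = (1)²·V(X) + (-1)²·V(Y) + 2·(1)·(-1)·cov(X,Y)
= 1·4.5 + 1·5.3 + -2·-1 = 11.8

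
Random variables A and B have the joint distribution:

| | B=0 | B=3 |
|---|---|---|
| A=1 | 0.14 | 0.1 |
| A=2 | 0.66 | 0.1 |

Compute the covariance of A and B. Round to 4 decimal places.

E[A] = 1.76,  E[B] = 0.6
E[AB] = 0.9
Cov(A,B) = E[AB] − E[A]E[B] = 0.9 − (1.76)(0.6) = -0.156

-0.1560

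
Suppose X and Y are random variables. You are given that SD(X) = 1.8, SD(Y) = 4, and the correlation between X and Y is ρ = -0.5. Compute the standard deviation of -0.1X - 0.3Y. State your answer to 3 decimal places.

V(X) = (1.8)² = 3.24;  V(Y) = (4)² = 16
cov(X,Y) = ρ·SD(X)·SD(Y) = -0.5·1.8·4 = -3.6
V(-0.1X - 0.3Y) = (-0.1)²·V(X) + (-0.3)²·V(Y) + 2·(-0.1)·(-0.3)·cov(X,Y)
= 0.01·3.24 + 0.09·16 + 0.06·-3.6 = 1.2564
SD(-0.1X - 0.3Y) = √1.2564 ≈ 1.121

1.121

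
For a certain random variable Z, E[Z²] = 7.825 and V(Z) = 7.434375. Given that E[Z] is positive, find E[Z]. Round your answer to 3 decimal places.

(E[Z])² = E[Z²] − V(Z) = 7.825 − 7.434375 = 0.390625
E[Z] = √0.390625 = 0.625

0.625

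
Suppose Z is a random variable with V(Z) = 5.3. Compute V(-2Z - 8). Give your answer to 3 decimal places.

V(-2Z - 8) = (-2)²·V(Z) = 4·5.3 = 21.2

21.200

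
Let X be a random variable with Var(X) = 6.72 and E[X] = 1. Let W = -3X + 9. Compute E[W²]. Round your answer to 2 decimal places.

96.48

E[-3X + 9] = -3·1 + 9 = 6
Var(-3X + 9) = (-3)²·6.72 = 60.48
E[W²] = Var(W) + (E[W])² = 60.48 + (6)² = 96.48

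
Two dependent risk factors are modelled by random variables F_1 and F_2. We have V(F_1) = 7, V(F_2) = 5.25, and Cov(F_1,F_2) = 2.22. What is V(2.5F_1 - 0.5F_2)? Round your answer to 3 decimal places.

V(2.5F_1 - 0.5F_2) = (2.5)²·V(F_1) + (-0.5)²·V(F_2) + 2·(2.5)·(-0.5)·Cov(F_1,F_2)
= 6.25·7 + 0.25·5.25 + -2.5·2.22 = 39.5125

39.513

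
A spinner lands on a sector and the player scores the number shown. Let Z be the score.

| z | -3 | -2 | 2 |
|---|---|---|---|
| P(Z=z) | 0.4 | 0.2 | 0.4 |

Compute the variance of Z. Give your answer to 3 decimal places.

E[Z] = (-3)(0.4) + (-2)(0.2) + (2)(0.4) = -0.8
E[Z²] = (-3)²(0.4) + (-2)²(0.2) + (2)²(0.4) = 6
var(Z) = E[Z²] − (E[Z])² = 6 − (-0.8)² = 5.36

5.360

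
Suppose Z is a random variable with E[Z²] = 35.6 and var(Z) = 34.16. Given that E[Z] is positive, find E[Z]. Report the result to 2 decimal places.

(E[Z])² = E[Z²] − var(Z) = 35.6 − 34.16 = 1.44
E[Z] = √1.44 = 1.2

1.20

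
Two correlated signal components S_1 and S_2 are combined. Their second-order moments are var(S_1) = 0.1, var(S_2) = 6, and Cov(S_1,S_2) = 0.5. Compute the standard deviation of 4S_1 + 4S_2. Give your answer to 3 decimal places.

var(4S_1 + 4S_2) = (4)²·var(S_1) + (4)²·var(S_2) + 2·(4)·(4)·Cov(S_1,S_2)
= 16·0.1 + 16·6 + 32·0.5 = 113.6
sd(4S_1 + 4S_2) = √113.6 ≈ 10.658

10.658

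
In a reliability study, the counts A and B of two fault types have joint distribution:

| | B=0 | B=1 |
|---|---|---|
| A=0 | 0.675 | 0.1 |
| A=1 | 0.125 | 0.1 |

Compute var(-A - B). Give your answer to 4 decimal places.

E[A] = 0.225,  E[B] = 0.2,  E[AB] = 0.1
var(A) = 0.225 − (0.225)² = 0.174375;  var(B) = 0.2 − (0.2)² = 0.16
Cov(A,B) = 0.1 − (0.225)(0.2) = 0.055
var(-A - B) = (-1)²·0.174375 + (-1)²·0.16 + 2·(-1)·(-1)·0.055 = 0.444375

0.4444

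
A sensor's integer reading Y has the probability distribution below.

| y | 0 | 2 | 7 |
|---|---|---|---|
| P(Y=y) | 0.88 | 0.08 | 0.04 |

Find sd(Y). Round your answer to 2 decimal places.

E[Y] = (0)(0.88) + (2)(0.08) + (7)(0.04) = 0.44
E[Y²] = (0)²(0.88) + (2)²(0.08) + (7)²(0.04) = 2.28
Var(Y) = E[Y²] − (E[Y])² = 2.28 − (0.44)² = 2.0864
sd(Y) = √2.0864 ≈ 1.44

1.44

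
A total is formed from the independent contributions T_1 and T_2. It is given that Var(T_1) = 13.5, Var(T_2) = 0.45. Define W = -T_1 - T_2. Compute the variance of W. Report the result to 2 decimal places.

By independence, Var(W) = (-1)²Var(T_1) + (-1)²Var(T_2)
= (-1)²·13.5 + (-1)²·0.45 = 13.95

13.95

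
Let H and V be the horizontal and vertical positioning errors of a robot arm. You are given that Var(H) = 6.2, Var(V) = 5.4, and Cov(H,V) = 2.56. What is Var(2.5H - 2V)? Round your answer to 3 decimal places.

34.750

Var(2.5H - 2V) = (2.5)²·Var(H) + (-2)²·Var(V) + 2·(2.5)·(-2)·Cov(H,V)
= 6.25·6.2 + 4·5.4 + -10·2.56 = 34.75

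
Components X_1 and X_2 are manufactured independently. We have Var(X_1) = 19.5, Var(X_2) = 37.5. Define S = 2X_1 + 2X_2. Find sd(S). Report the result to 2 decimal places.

By independence, Var(S) = (2)²Var(X_1) + (2)²Var(X_2)
= (2)²·19.5 + (2)²·37.5 = 228
sd(S) = √228 ≈ 15.10

15.10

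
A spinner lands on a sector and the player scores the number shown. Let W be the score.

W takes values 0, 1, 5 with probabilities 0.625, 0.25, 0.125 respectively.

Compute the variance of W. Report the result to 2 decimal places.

2.61

E[W] = (0)(0.625) + (1)(0.25) + (5)(0.125) = 0.875
E[W²] = (0)²(0.625) + (1)²(0.25) + (5)²(0.125) = 3.375
Var(W) = E[W²] − (E[W])² = 3.375 − (0.875)² = 2.609375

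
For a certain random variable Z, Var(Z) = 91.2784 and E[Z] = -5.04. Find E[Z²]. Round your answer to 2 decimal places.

E[Z²] = Var(Z) + (E[Z])² = 91.2784 + (-5.04)² = 116.68

116.68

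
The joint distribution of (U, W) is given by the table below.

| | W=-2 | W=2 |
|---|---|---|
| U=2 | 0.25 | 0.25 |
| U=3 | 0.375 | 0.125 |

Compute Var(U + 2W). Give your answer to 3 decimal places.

E[U] = 2.5,  E[W] = -0.5,  E[UW] = -1.5
Var(U) = 6.5 − (2.5)² = 0.25;  Var(W) = 4 − (-0.5)² = 3.75
Cov(U,W) = -1.5 − (2.5)(-0.5) = -0.25
Var(U + 2W) = (1)²·0.25 + (2)²·3.75 + 2·(1)·(2)·-0.25 = 14.25

14.250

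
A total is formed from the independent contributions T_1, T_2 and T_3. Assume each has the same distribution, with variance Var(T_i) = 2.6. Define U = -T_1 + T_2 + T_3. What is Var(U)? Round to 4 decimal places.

7.8000

By independence, Var(U) = (-1)²Var(T_1) + (1)²Var(T_2) + (1)²Var(T_3)
= (-1)²·2.6 + (1)²·2.6 + (1)²·2.6 = 7.8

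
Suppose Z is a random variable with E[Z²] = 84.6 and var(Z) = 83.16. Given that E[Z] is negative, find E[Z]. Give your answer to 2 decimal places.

-1.20

(E[Z])² = E[Z²] − var(Z) = 84.6 − 83.16 = 1.44
E[Z] = −√1.44 = -1.2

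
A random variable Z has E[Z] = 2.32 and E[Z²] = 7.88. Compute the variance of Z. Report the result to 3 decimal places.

2.498

Var(Z) = 7.88 − (2.32)² = 2.4976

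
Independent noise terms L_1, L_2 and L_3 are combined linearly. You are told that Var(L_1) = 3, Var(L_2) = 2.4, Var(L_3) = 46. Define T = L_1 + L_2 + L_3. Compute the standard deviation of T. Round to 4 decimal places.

7.1694

By independence, Var(T) = (1)²Var(L_1) + (1)²Var(L_2) + (1)²Var(L_3)
= (1)²·3 + (1)²·2.4 + (1)²·46 = 51.4
SD(T) = √51.4 ≈ 7.1694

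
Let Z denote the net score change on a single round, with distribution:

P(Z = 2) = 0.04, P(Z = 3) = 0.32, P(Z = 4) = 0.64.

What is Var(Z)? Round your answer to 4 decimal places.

E[Z] = (2)(0.04) + (3)(0.32) + (4)(0.64) = 3.6
E[Z²] = (2)²(0.04) + (3)²(0.32) + (4)²(0.64) = 13.28
Var(Z) = E[Z²] − (E[Z])² = 13.28 − (3.6)² = 0.32

0.3200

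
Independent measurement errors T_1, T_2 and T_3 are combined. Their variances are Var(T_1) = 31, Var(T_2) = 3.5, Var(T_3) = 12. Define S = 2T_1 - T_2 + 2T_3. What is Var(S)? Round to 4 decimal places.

By independence, Var(S) = (2)²Var(T_1) + (-1)²Var(T_2) + (2)²Var(T_3)
= (2)²·31 + (-1)²·3.5 + (2)²·12 = 175.5

175.5000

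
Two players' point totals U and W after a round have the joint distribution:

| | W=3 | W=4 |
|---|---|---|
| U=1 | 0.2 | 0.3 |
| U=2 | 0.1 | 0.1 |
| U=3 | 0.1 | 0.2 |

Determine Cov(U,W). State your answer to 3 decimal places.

E[U] = 1.8,  E[W] = 3.6
E[UW] = 6.5
Cov(U,W) = E[UW] − E[U]E[W] = 6.5 − (1.8)(3.6) = 0.02

0.020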